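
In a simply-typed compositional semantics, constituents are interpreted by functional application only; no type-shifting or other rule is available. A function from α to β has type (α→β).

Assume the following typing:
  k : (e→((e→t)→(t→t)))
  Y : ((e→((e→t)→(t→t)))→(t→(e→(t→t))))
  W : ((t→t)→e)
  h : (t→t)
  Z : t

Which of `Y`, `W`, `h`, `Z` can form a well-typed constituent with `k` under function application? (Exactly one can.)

Y

Y — combines: Y : ((e→((e→t)→(t→t)))→(t→(e→(t→t)))) takes k : (e→((e→t)→(t→t))) as argument, giving (t→(e→(t→t))).
W : ((t→t)→e) — does not combine with k.
h : (t→t) — does not combine with k.
Z : t — does not combine with k.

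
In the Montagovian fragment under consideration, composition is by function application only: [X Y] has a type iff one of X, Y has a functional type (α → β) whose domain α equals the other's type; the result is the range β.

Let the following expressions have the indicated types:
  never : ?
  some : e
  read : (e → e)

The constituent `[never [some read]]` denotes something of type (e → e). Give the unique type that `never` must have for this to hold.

(e → (e → e))

At [never [some read]] (required: (e → e)): [some read] is e, which is not a function with range (e → e); hence never is the functor — type (e → (e → e)).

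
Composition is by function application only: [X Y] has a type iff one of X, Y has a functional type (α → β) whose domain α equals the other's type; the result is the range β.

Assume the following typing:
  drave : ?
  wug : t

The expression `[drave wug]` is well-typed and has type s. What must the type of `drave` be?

(t → s)

At [drave wug] (required: s): wug is t, which is not a function with range s; hence drave is the functor — type (t → s).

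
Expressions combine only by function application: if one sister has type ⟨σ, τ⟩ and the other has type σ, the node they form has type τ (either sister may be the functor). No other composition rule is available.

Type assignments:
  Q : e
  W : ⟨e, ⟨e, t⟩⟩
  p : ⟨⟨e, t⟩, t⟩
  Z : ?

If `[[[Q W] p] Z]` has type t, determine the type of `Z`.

At [[[Q W] p] Z] (required: t): [[Q W] p] is t, which is not a function with range t; hence Z is the functor — type ⟨t, t⟩.

⟨t, t⟩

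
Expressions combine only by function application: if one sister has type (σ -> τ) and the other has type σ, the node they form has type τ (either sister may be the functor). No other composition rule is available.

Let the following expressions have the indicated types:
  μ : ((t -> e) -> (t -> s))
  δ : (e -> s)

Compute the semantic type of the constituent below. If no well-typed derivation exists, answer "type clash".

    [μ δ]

type clash

[μ δ]: ((t -> e) -> (t -> s)) and (e -> s) cannot combine by function application — type clash.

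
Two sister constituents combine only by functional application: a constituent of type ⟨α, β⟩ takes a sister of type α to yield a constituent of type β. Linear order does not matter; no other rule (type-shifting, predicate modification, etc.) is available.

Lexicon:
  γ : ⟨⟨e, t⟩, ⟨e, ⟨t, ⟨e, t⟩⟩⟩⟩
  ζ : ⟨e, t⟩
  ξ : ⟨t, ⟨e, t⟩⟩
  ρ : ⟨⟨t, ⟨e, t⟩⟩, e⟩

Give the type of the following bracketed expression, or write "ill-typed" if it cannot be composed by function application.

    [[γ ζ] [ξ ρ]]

⟨t, ⟨e, t⟩⟩

[γ ζ]: functor γ : ⟨⟨e, t⟩, ⟨e, ⟨t, ⟨e, t⟩⟩⟩⟩, argument ζ : ⟨e, t⟩; result ⟨e, ⟨t, ⟨e, t⟩⟩⟩.
[ξ ρ]: functor ρ : ⟨⟨t, ⟨e, t⟩⟩, e⟩, argument ξ : ⟨t, ⟨e, t⟩⟩; result e.
[[γ ζ] [ξ ρ]]: functor [γ ζ] : ⟨e, ⟨t, ⟨e, t⟩⟩⟩, argument [ξ ρ] : e; result ⟨t, ⟨e, t⟩⟩.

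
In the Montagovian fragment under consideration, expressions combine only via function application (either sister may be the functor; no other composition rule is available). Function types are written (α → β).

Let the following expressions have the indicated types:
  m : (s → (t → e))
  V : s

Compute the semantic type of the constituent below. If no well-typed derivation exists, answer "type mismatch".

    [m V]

(t → e)

[m V]: (s → (t → e)) applied to s yields (t → e).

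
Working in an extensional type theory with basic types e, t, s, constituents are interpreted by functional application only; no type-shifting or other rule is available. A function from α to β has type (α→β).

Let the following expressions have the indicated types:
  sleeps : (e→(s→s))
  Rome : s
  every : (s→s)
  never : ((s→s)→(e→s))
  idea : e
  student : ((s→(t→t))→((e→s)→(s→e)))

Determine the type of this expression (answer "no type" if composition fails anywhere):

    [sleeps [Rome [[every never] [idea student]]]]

no type

At [every never], never : ((s→s)→(e→s)) takes every : (s→s), giving (e→s).
[idea student]: e with ((s→(t→t))→((e→s)→(s→e))) — neither is a function whose domain matches the other; composition fails here.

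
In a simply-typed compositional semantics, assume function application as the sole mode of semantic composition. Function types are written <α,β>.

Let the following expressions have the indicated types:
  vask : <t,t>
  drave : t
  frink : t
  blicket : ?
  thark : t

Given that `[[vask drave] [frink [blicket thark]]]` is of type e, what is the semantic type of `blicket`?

[[vask drave] [frink [blicket thark]]] is required to be e. [vask drave] : t cannot yield e as functor, so [frink [blicket thark]] : <t,e>.
[frink [blicket thark]] is required to be <t,e>. frink : t cannot yield <t,e> as functor, so [blicket thark] : <t,<t,e>>.
[blicket thark] is required to be <t,<t,e>>. thark : t cannot yield <t,<t,e>> as functor, so blicket : <t,<t,<t,e>>>.

<t,<t,<t,e>>>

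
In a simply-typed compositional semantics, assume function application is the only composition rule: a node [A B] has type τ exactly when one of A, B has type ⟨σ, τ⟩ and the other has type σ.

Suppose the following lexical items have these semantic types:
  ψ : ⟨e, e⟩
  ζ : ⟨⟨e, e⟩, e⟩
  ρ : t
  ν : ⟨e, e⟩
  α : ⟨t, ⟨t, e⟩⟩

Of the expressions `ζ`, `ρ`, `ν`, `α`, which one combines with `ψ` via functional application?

ζ — combines: ζ : ⟨⟨e, e⟩, e⟩ takes ψ : ⟨e, e⟩ as argument, giving e.
ρ : t — does not combine with ψ.
ν : ⟨e, e⟩ — does not combine with ψ.
α : ⟨t, ⟨t, e⟩⟩ — does not combine with ψ.

ζ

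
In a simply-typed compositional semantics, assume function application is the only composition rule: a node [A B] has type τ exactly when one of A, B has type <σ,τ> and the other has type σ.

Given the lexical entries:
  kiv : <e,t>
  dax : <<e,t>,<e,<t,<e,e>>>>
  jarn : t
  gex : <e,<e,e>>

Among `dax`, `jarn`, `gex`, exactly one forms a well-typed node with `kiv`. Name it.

dax

dax — combines: dax : <<e,t>,<e,<t,<e,e>>>> takes kiv : <e,t> as argument, giving <e,<t,<e,e>>>.
jarn : t — kiv needs e; jarn needs nothing (atomic); neither fits.
gex : <e,<e,e>> — kiv needs e; gex needs e; neither fits.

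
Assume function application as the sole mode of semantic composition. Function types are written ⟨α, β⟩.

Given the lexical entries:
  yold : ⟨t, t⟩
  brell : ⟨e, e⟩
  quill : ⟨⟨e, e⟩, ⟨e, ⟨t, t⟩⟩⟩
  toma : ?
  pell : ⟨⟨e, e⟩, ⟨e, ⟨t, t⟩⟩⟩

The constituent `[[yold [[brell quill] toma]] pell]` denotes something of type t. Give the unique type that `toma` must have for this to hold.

[[yold [[brell quill] toma]] pell] must have type t. The sister pell has type ⟨⟨e, e⟩, ⟨e, ⟨t, t⟩⟩⟩; that is not a function onto t, so [yold [[brell quill] toma]] must be the functor, of type ⟨⟨⟨e, e⟩, ⟨e, ⟨t, t⟩⟩⟩, t⟩.
[yold [[brell quill] toma]] must have type ⟨⟨⟨e, e⟩, ⟨e, ⟨t, t⟩⟩⟩, t⟩. The sister yold has type ⟨t, t⟩; that is not a function onto ⟨⟨⟨e, e⟩, ⟨e, ⟨t, t⟩⟩⟩, t⟩, so [[brell quill] toma] must be the functor, of type ⟨⟨t, t⟩, ⟨⟨⟨e, e⟩, ⟨e, ⟨t, t⟩⟩⟩, t⟩⟩.
[[brell quill] toma] must have type ⟨⟨t, t⟩, ⟨⟨⟨e, e⟩, ⟨e, ⟨t, t⟩⟩⟩, t⟩⟩. The sister [brell quill] has type ⟨e, ⟨t, t⟩⟩; that is not a function onto ⟨⟨t, t⟩, ⟨⟨⟨e, e⟩, ⟨e, ⟨t, t⟩⟩⟩, t⟩⟩, so toma must be the functor, of type ⟨⟨e, ⟨t, t⟩⟩, ⟨⟨t, t⟩, ⟨⟨⟨e, e⟩, ⟨e, ⟨t, t⟩⟩⟩, t⟩⟩⟩.

⟨⟨e, ⟨t, t⟩⟩, ⟨⟨t, t⟩, ⟨⟨⟨e, e⟩, ⟨e, ⟨t, t⟩⟩⟩, t⟩⟩⟩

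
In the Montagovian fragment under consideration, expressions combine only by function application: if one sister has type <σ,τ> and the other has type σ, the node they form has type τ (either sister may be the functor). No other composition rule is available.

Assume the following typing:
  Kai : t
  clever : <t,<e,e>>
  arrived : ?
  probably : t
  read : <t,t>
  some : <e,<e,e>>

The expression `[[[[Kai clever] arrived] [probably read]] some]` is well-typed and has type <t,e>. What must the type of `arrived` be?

[[[[Kai clever] arrived] [probably read]] some] is required to be <t,e>. some : <e,<e,e>> cannot yield <t,e> as functor, so [[[Kai clever] arrived] [probably read]] : <<e,<e,e>>,<t,e>>.
[[[Kai clever] arrived] [probably read]] is required to be <<e,<e,e>>,<t,e>>. [probably read] : t cannot yield <<e,<e,e>>,<t,e>> as functor, so [[Kai clever] arrived] : <t,<<e,<e,e>>,<t,e>>>.
[[Kai clever] arrived] is required to be <t,<<e,<e,e>>,<t,e>>>. [Kai clever] : <e,e> cannot yield <t,<<e,<e,e>>,<t,e>>> as functor, so arrived : <<e,e>,<t,<<e,<e,e>>,<t,e>>>>.

<<e,e>,<t,<<e,<e,e>>,<t,e>>>>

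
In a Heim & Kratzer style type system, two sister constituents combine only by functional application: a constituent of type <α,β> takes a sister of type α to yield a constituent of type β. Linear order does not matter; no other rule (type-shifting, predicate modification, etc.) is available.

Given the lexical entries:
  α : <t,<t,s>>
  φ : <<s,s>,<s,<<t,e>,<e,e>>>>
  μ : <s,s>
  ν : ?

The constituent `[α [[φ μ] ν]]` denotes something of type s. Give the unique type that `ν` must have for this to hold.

<<s,<<t,e>,<e,e>>>,<<t,<t,s>>,s>>

At [α [[φ μ] ν]] (required: s): α is <t,<t,s>>, which is not a function with range s; hence [[φ μ] ν] is the functor — type <<t,<t,s>>,s>.
At [[φ μ] ν] (required: <<t,<t,s>>,s>): [φ μ] is <s,<<t,e>,<e,e>>>, which is not a function with range <<t,<t,s>>,s>; hence ν is the functor — type <<s,<<t,e>,<e,e>>>,<<t,<t,s>>,s>>.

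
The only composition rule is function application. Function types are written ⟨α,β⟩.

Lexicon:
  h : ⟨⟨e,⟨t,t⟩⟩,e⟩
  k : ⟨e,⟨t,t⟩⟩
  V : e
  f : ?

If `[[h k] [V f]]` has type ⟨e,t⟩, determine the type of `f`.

At [[h k] [V f]] (required: ⟨e,t⟩): [h k] is e, which is not a function with range ⟨e,t⟩; hence [V f] is the functor — type ⟨e,⟨e,t⟩⟩.
At [V f] (required: ⟨e,⟨e,t⟩⟩): V is e, which is not a function with range ⟨e,⟨e,t⟩⟩; hence f is the functor — type ⟨e,⟨e,⟨e,t⟩⟩⟩.

⟨e,⟨e,⟨e,t⟩⟩⟩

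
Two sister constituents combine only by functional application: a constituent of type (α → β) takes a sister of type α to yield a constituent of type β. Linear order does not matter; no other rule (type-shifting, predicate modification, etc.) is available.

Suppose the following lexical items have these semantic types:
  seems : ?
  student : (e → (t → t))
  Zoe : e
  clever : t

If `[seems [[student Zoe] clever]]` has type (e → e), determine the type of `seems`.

For [seems [[student Zoe] clever]] to have type (e → e) with [[student Zoe] clever] of type t, seems must be the function: seems : (t → (e → e)).

(t → (e → e))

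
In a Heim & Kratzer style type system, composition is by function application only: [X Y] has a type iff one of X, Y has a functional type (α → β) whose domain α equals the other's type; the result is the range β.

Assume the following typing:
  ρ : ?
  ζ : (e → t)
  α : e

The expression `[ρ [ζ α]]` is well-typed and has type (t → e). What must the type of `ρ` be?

(t → (t → e))

For [ρ [ζ α]] to have type (t → e) with [ζ α] of type t, ρ must be the function: ρ : (t → (t → e)).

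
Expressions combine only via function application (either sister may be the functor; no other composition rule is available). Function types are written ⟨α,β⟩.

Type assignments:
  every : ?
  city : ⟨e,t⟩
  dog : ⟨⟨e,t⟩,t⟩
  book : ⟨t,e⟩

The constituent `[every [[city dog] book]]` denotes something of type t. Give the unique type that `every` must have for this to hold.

⟨e,t⟩

For [every [[city dog] book]] to have type t with [[city dog] book] of type e, every must be the function: every : ⟨e,t⟩.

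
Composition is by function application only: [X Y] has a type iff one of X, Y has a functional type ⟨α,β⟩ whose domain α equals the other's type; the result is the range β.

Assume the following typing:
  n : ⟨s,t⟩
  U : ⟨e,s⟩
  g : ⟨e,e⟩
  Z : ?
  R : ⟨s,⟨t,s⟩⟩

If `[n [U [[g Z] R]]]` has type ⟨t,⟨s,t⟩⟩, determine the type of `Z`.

⟨⟨e,e⟩,⟨⟨s,⟨t,s⟩⟩,⟨⟨e,s⟩,⟨⟨s,t⟩,⟨t,⟨s,t⟩⟩⟩⟩⟩⟩

At [n [U [[g Z] R]]] (required: ⟨t,⟨s,t⟩⟩): n is ⟨s,t⟩, which is not a function with range ⟨t,⟨s,t⟩⟩; hence [U [[g Z] R]] is the functor — type ⟨⟨s,t⟩,⟨t,⟨s,t⟩⟩⟩.
At [U [[g Z] R]] (required: ⟨⟨s,t⟩,⟨t,⟨s,t⟩⟩⟩): U is ⟨e,s⟩, which is not a function with range ⟨⟨s,t⟩,⟨t,⟨s,t⟩⟩⟩; hence [[g Z] R] is the functor — type ⟨⟨e,s⟩,⟨⟨s,t⟩,⟨t,⟨s,t⟩⟩⟩⟩.
At [[g Z] R] (required: ⟨⟨e,s⟩,⟨⟨s,t⟩,⟨t,⟨s,t⟩⟩⟩⟩): R is ⟨s,⟨t,s⟩⟩, which is not a function with range ⟨⟨e,s⟩,⟨⟨s,t⟩,⟨t,⟨s,t⟩⟩⟩⟩; hence [g Z] is the functor — type ⟨⟨s,⟨t,s⟩⟩,⟨⟨e,s⟩,⟨⟨s,t⟩,⟨t,⟨s,t⟩⟩⟩⟩⟩.
At [g Z] (required: ⟨⟨s,⟨t,s⟩⟩,⟨⟨e,s⟩,⟨⟨s,t⟩,⟨t,⟨s,t⟩⟩⟩⟩⟩): g is ⟨e,e⟩, which is not a function with range ⟨⟨s,⟨t,s⟩⟩,⟨⟨e,s⟩,⟨⟨s,t⟩,⟨t,⟨s,t⟩⟩⟩⟩⟩; hence Z is the functor — type ⟨⟨e,e⟩,⟨⟨s,⟨t,s⟩⟩,⟨⟨e,s⟩,⟨⟨s,t⟩,⟨t,⟨s,t⟩⟩⟩⟩⟩⟩.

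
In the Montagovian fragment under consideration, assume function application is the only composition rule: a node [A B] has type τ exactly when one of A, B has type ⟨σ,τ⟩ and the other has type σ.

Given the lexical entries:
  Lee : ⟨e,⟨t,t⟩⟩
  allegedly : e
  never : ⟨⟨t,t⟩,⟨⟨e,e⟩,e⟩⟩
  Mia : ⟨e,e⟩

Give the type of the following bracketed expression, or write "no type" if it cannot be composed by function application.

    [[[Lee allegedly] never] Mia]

e

[Lee allegedly]: functor Lee : ⟨e,⟨t,t⟩⟩, argument allegedly : e; result ⟨t,t⟩.
[[Lee allegedly] never]: functor never : ⟨⟨t,t⟩,⟨⟨e,e⟩,e⟩⟩, argument [Lee allegedly] : ⟨t,t⟩; result ⟨⟨e,e⟩,e⟩.
[[[Lee allegedly] never] Mia]: functor [[Lee allegedly] never] : ⟨⟨e,e⟩,e⟩, argument Mia : ⟨e,e⟩; result e.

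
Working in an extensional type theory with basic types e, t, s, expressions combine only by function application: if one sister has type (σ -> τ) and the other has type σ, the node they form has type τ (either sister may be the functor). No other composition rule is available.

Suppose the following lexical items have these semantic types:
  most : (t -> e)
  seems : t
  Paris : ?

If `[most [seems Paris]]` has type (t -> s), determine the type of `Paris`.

[most [seems Paris]] is required to be (t -> s). most : (t -> e) cannot yield (t -> s) as functor, so [seems Paris] : ((t -> e) -> (t -> s)).
[seems Paris] is required to be ((t -> e) -> (t -> s)). seems : t cannot yield ((t -> e) -> (t -> s)) as functor, so Paris : (t -> ((t -> e) -> (t -> s))).

(t -> ((t -> e) -> (t -> s)))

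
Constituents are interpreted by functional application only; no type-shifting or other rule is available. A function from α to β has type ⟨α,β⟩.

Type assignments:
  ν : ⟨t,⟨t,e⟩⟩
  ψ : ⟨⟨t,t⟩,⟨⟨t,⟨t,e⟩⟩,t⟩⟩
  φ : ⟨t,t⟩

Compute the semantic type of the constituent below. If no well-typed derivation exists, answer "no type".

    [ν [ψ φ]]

[ψ φ] — ψ of type ⟨⟨t,t⟩,⟨⟨t,⟨t,e⟩⟩,t⟩⟩ combines with φ of type ⟨t,t⟩: type ⟨⟨t,⟨t,e⟩⟩,t⟩.
[ν [ψ φ]] — [ψ φ] of type ⟨⟨t,⟨t,e⟩⟩,t⟩ combines with ν of type ⟨t,⟨t,e⟩⟩: type t.

t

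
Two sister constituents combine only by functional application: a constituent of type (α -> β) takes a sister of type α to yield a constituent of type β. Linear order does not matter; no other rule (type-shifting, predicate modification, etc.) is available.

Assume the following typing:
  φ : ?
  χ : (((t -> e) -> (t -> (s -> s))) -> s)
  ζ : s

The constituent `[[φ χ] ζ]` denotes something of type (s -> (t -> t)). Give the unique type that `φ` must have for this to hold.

[[φ χ] ζ] is required to be (s -> (t -> t)). ζ : s cannot yield (s -> (t -> t)) as functor, so [φ χ] : (s -> (s -> (t -> t))).
[φ χ] is required to be (s -> (s -> (t -> t))). χ : (((t -> e) -> (t -> (s -> s))) -> s) cannot yield (s -> (s -> (t -> t))) as functor, so φ : ((((t -> e) -> (t -> (s -> s))) -> s) -> (s -> (s -> (t -> t)))).

((((t -> e) -> (t -> (s -> s))) -> s) -> (s -> (s -> (t -> t))))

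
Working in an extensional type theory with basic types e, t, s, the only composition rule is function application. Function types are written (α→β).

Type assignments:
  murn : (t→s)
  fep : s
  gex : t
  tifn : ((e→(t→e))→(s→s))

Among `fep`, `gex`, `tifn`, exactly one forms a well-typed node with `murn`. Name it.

fep : s — no; murn wants t, and fep wants nothing (atomic).
gex — combines: murn : (t→s) takes gex : t as argument, giving s.
tifn : ((e→(t→e))→(s→s)) — no; murn wants t, and tifn wants (e→(t→e)).

gex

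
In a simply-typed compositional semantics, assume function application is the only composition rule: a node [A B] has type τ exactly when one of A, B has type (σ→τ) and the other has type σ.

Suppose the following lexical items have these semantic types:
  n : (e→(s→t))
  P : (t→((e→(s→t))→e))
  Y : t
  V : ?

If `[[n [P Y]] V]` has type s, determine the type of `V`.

[[n [P Y]] V] is required to be s. [n [P Y]] : e cannot yield s as functor, so V : (e→s).

(e→s)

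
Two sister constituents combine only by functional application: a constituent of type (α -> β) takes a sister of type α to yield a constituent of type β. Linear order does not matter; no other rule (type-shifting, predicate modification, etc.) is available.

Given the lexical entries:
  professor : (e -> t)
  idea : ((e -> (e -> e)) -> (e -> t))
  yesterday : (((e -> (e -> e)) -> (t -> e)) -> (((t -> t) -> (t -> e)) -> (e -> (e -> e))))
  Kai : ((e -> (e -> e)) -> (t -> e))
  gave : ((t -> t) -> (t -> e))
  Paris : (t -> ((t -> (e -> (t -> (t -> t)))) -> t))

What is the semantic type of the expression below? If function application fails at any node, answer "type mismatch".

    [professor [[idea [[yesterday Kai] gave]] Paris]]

type mismatch

At [yesterday Kai], yesterday : (((e -> (e -> e)) -> (t -> e)) -> (((t -> t) -> (t -> e)) -> (e -> (e -> e)))) takes Kai : ((e -> (e -> e)) -> (t -> e)), giving (((t -> t) -> (t -> e)) -> (e -> (e -> e))).
At [[yesterday Kai] gave], [yesterday Kai] : (((t -> t) -> (t -> e)) -> (e -> (e -> e))) takes gave : ((t -> t) -> (t -> e)), giving (e -> (e -> e)).
At [idea [[yesterday Kai] gave]], idea : ((e -> (e -> e)) -> (e -> t)) takes [[yesterday Kai] gave] : (e -> (e -> e)), giving (e -> t).
[[idea [[yesterday Kai] gave]] Paris]: (e -> t) and (t -> ((t -> (e -> (t -> (t -> t)))) -> t)) cannot combine by function application — type clash.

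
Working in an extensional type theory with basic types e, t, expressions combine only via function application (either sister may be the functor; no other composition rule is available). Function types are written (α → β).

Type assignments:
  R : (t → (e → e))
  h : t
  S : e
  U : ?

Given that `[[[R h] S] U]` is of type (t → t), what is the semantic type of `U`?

(e → (t → t))

For [[[R h] S] U] to have type (t → t) with [[R h] S] of type e, U must be the function: U : (e → (t → t)).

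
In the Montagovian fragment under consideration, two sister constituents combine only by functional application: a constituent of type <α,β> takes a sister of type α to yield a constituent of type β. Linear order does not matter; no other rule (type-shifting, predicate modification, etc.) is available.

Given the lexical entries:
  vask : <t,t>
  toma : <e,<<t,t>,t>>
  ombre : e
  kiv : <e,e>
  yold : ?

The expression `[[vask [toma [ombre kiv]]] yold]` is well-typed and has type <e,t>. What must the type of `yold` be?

<t,<e,t>>

[[vask [toma [ombre kiv]]] yold] must have type <e,t>. The sister [vask [toma [ombre kiv]]] has type t; that is not a function onto <e,t>, so yold must be the functor, of type <t,<e,t>>.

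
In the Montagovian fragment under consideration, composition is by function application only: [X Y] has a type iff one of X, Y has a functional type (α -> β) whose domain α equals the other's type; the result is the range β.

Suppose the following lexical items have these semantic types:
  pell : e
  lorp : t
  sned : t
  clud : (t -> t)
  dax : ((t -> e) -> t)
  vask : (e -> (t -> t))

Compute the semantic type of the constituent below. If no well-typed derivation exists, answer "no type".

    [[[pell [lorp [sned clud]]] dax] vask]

no type

At [sned clud], clud : (t -> t) takes sned : t, giving t.
[lorp [sned clud]]: t with t — neither is a function whose domain matches the other; composition fails here.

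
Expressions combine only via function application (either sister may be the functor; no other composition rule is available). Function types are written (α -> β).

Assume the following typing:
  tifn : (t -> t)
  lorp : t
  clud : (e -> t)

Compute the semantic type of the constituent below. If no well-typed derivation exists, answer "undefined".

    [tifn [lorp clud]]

[lorp clud]: t with (e -> t) — neither is a function whose domain matches the other; composition fails here.

undefined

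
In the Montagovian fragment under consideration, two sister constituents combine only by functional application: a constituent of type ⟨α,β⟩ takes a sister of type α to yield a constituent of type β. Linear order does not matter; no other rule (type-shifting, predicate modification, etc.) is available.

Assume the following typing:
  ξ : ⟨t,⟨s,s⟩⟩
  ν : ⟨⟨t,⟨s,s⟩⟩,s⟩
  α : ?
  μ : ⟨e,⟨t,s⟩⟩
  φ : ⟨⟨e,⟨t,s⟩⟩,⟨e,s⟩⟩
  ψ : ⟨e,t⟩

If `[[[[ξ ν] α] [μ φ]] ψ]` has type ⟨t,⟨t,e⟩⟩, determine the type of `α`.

⟨s,⟨⟨e,s⟩,⟨⟨e,t⟩,⟨t,⟨t,e⟩⟩⟩⟩⟩

For [[[[ξ ν] α] [μ φ]] ψ] to have type ⟨t,⟨t,e⟩⟩ with ψ of type ⟨e,t⟩, [[[ξ ν] α] [μ φ]] must be the function: [[[ξ ν] α] [μ φ]] : ⟨⟨e,t⟩,⟨t,⟨t,e⟩⟩⟩.
For [[[ξ ν] α] [μ φ]] to have type ⟨⟨e,t⟩,⟨t,⟨t,e⟩⟩⟩ with [μ φ] of type ⟨e,s⟩, [[ξ ν] α] must be the function: [[ξ ν] α] : ⟨⟨e,s⟩,⟨⟨e,t⟩,⟨t,⟨t,e⟩⟩⟩⟩.
For [[ξ ν] α] to have type ⟨⟨e,s⟩,⟨⟨e,t⟩,⟨t,⟨t,e⟩⟩⟩⟩ with [ξ ν] of type s, α must be the function: α : ⟨s,⟨⟨e,s⟩,⟨⟨e,t⟩,⟨t,⟨t,e⟩⟩⟩⟩⟩.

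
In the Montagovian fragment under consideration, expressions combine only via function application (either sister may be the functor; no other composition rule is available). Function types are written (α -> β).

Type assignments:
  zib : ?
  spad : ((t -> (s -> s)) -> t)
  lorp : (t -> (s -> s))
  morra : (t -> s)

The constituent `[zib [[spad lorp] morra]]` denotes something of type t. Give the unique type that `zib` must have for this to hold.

[zib [[spad lorp] morra]] must have type t. The sister [[spad lorp] morra] has type s; that is not a function onto t, so zib must be the functor, of type (s -> t).

(s -> t)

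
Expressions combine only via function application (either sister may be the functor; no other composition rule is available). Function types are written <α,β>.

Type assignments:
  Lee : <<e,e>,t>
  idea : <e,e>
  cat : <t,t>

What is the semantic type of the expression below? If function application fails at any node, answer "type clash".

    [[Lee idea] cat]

t

At [Lee idea], Lee : <<e,e>,t> takes idea : <e,e>, giving t.
At [[Lee idea] cat], cat : <t,t> takes [Lee idea] : t, giving t.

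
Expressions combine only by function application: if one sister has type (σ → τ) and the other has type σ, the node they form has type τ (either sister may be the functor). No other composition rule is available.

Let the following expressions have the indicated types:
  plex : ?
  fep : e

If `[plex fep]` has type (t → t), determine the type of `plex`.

(e → (t → t))

For [plex fep] to have type (t → t) with fep of type e, plex must be the function: plex : (e → (t → t)).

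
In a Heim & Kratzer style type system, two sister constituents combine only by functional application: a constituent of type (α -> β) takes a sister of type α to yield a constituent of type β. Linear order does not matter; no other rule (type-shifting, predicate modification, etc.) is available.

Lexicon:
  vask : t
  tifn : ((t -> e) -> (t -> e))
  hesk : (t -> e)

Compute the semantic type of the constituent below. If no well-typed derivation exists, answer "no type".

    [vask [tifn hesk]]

e

At [tifn hesk], tifn : ((t -> e) -> (t -> e)) takes hesk : (t -> e), giving (t -> e).
At [vask [tifn hesk]], [tifn hesk] : (t -> e) takes vask : t, giving e.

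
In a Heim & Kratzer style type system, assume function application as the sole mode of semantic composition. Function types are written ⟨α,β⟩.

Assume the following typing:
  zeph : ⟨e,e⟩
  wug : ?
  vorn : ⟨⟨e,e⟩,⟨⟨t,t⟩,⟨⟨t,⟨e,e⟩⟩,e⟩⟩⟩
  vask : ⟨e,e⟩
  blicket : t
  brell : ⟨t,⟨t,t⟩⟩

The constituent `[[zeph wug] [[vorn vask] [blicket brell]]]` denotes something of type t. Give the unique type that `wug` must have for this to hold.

⟨⟨e,e⟩,⟨⟨⟨t,⟨e,e⟩⟩,e⟩,t⟩⟩

[[zeph wug] [[vorn vask] [blicket brell]]] must have type t. The sister [[vorn vask] [blicket brell]] has type ⟨⟨t,⟨e,e⟩⟩,e⟩; that is not a function onto t, so [zeph wug] must be the functor, of type ⟨⟨⟨t,⟨e,e⟩⟩,e⟩,t⟩.
[zeph wug] must have type ⟨⟨⟨t,⟨e,e⟩⟩,e⟩,t⟩. The sister zeph has type ⟨e,e⟩; that is not a function onto ⟨⟨⟨t,⟨e,e⟩⟩,e⟩,t⟩, so wug must be the functor, of type ⟨⟨e,e⟩,⟨⟨⟨t,⟨e,e⟩⟩,e⟩,t⟩⟩.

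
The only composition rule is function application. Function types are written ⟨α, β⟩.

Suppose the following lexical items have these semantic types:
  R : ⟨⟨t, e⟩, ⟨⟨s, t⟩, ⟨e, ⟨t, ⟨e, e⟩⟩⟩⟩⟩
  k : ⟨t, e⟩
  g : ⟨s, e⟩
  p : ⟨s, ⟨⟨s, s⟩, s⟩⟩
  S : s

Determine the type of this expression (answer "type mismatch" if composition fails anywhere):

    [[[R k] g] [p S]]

[R k]: functor R : ⟨⟨t, e⟩, ⟨⟨s, t⟩, ⟨e, ⟨t, ⟨e, e⟩⟩⟩⟩⟩, argument k : ⟨t, e⟩; result ⟨⟨s, t⟩, ⟨e, ⟨t, ⟨e, e⟩⟩⟩⟩.
[[R k] g]: ⟨⟨s, t⟩, ⟨e, ⟨t, ⟨e, e⟩⟩⟩⟩ with ⟨s, e⟩ — neither is a function whose domain matches the other; composition fails here.

type mismatch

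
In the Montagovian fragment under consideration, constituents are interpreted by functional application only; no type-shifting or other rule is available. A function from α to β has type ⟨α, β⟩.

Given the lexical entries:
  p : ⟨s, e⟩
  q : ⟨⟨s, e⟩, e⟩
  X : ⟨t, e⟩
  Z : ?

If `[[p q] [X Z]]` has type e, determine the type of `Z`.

⟨⟨t, e⟩, ⟨e, e⟩⟩

[[p q] [X Z]] is required to be e. [p q] : e cannot yield e as functor, so [X Z] : ⟨e, e⟩.
[X Z] is required to be ⟨e, e⟩. X : ⟨t, e⟩ cannot yield ⟨e, e⟩ as functor, so Z : ⟨⟨t, e⟩, ⟨e, e⟩⟩.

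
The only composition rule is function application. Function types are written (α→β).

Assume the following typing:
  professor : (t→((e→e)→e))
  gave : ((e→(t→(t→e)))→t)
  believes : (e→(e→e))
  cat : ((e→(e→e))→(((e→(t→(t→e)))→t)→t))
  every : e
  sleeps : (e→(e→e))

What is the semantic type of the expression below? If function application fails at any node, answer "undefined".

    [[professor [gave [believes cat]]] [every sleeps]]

e

[believes cat]: functor cat : ((e→(e→e))→(((e→(t→(t→e)))→t)→t)), argument believes : (e→(e→e)); result (((e→(t→(t→e)))→t)→t).
[gave [believes cat]]: functor [believes cat] : (((e→(t→(t→e)))→t)→t), argument gave : ((e→(t→(t→e)))→t); result t.
[professor [gave [believes cat]]]: functor professor : (t→((e→e)→e)), argument [gave [believes cat]] : t; result ((e→e)→e).
[every sleeps]: functor sleeps : (e→(e→e)), argument every : e; result (e→e).
[[professor [gave [believes cat]]] [every sleeps]]: functor [professor [gave [believes cat]]] : ((e→e)→e), argument [every sleeps] : (e→e); result e.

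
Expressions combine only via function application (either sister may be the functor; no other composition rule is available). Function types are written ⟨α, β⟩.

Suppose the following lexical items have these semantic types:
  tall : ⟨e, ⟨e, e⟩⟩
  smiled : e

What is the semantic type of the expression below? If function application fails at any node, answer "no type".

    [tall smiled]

[tall smiled]: ⟨e, ⟨e, e⟩⟩ applied to e yields ⟨e, e⟩.

⟨e, e⟩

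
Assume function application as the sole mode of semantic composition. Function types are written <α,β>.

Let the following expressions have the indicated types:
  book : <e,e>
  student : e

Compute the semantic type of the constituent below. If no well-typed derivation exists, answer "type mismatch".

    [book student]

e

[book student]: functor book : <e,e>, argument student : e; result e.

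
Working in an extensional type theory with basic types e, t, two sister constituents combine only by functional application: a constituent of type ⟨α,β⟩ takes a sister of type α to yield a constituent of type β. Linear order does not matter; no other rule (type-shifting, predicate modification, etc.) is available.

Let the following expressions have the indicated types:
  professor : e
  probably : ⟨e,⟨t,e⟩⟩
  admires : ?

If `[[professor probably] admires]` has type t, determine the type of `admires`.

At [[professor probably] admires] (required: t): [professor probably] is ⟨t,e⟩, which is not a function with range t; hence admires is the functor — type ⟨⟨t,e⟩,t⟩.

⟨⟨t,e⟩,t⟩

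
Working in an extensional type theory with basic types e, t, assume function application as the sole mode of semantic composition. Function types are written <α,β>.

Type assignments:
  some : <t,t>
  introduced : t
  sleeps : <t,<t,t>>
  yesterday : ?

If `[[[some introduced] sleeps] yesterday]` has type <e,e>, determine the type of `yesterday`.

<<t,t>,<e,e>>

For [[[some introduced] sleeps] yesterday] to have type <e,e> with [[some introduced] sleeps] of type <t,t>, yesterday must be the function: yesterday : <<t,t>,<e,e>>.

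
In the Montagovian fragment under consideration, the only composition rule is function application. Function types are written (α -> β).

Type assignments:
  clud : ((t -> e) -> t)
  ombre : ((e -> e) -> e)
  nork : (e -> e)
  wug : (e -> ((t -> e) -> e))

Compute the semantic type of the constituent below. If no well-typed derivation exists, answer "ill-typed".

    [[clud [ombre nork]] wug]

ill-typed

[ombre nork]: functor ombre : ((e -> e) -> e), argument nork : (e -> e); result e.
[clud [ombre nork]]: ((t -> e) -> t) and e cannot combine by function application — type clash.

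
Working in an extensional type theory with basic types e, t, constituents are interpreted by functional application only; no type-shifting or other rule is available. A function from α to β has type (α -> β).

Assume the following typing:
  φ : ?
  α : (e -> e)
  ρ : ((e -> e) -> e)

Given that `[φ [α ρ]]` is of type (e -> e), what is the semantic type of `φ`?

(e -> (e -> e))

[φ [α ρ]] must have type (e -> e). The sister [α ρ] has type e; that is not a function onto (e -> e), so φ must be the functor, of type (e -> (e -> e)).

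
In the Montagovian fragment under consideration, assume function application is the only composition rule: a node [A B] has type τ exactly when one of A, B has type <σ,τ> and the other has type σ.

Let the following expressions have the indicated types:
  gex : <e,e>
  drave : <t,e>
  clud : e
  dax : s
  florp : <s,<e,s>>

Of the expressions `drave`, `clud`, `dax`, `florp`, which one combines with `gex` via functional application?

clud

drave : <t,e> — does not combine with gex.
clud — combines: gex : <e,e> takes clud : e as argument, giving e.
dax : s — does not combine with gex.
florp : <s,<e,s>> — does not combine with gex.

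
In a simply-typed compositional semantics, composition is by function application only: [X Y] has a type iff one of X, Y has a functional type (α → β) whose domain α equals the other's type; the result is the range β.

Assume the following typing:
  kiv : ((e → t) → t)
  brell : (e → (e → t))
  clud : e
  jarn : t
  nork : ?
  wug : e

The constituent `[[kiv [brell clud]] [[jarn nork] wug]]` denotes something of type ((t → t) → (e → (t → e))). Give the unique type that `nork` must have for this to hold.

(t → (e → (t → ((t → t) → (e → (t → e))))))

For [[kiv [brell clud]] [[jarn nork] wug]] to have type ((t → t) → (e → (t → e))) with [kiv [brell clud]] of type t, [[jarn nork] wug] must be the function: [[jarn nork] wug] : (t → ((t → t) → (e → (t → e)))).
For [[jarn nork] wug] to have type (t → ((t → t) → (e → (t → e)))) with wug of type e, [jarn nork] must be the function: [jarn nork] : (e → (t → ((t → t) → (e → (t → e))))).
For [jarn nork] to have type (e → (t → ((t → t) → (e → (t → e))))) with jarn of type t, nork must be the function: nork : (t → (e → (t → ((t → t) → (e → (t → e)))))).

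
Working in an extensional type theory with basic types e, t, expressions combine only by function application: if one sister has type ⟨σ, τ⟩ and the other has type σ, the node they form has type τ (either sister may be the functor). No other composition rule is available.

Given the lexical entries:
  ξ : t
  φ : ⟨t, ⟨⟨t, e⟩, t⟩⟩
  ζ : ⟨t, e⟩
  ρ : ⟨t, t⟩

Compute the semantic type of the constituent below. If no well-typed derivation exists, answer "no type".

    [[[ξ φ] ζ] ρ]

t

[ξ φ]: functor φ : ⟨t, ⟨⟨t, e⟩, t⟩⟩, argument ξ : t; result ⟨⟨t, e⟩, t⟩.
[[ξ φ] ζ]: functor [ξ φ] : ⟨⟨t, e⟩, t⟩, argument ζ : ⟨t, e⟩; result t.
[[[ξ φ] ζ] ρ]: functor ρ : ⟨t, t⟩, argument [[ξ φ] ζ] : t; result t.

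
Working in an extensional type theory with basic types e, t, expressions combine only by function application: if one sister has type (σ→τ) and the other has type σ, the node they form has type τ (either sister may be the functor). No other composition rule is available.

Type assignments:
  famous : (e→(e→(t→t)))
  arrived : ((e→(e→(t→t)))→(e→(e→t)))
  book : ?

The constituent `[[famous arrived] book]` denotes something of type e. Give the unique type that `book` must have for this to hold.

[[famous arrived] book] must have type e. The sister [famous arrived] has type (e→(e→t)); that is not a function onto e, so book must be the functor, of type ((e→(e→t))→e).

((e→(e→t))→e)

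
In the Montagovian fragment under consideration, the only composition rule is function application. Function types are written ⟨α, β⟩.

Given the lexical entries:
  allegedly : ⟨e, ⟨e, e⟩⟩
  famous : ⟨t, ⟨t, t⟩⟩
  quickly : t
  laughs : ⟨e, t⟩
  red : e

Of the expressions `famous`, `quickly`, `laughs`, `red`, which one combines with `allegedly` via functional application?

famous : ⟨t, ⟨t, t⟩⟩ — allegedly needs e; famous needs t; neither fits.
quickly : t — allegedly needs e; quickly needs nothing (atomic); neither fits.
laughs : ⟨e, t⟩ — allegedly needs e; laughs needs e; neither fits.
red — combines: allegedly : ⟨e, ⟨e, e⟩⟩ takes red : e as argument, giving ⟨e, e⟩.

red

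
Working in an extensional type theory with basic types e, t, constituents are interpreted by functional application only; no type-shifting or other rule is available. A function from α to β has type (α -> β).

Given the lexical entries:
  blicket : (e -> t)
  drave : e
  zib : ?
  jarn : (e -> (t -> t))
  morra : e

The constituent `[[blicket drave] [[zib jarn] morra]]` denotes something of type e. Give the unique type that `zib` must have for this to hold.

((e -> (t -> t)) -> (e -> (t -> e)))

[[blicket drave] [[zib jarn] morra]] must have type e. The sister [blicket drave] has type t; that is not a function onto e, so [[zib jarn] morra] must be the functor, of type (t -> e).
[[zib jarn] morra] must have type (t -> e). The sister morra has type e; that is not a function onto (t -> e), so [zib jarn] must be the functor, of type (e -> (t -> e)).
[zib jarn] must have type (e -> (t -> e)). The sister jarn has type (e -> (t -> t)); that is not a function onto (e -> (t -> e)), so zib must be the functor, of type ((e -> (t -> t)) -> (e -> (t -> e))).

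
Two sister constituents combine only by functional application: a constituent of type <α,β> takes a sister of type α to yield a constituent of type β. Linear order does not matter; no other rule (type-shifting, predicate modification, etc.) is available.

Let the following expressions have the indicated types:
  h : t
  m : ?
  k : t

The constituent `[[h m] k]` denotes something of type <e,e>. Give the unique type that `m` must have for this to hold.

<t,<t,<e,e>>>

For [[h m] k] to have type <e,e> with k of type t, [h m] must be the function: [h m] : <t,<e,e>>.
For [h m] to have type <t,<e,e>> with h of type t, m must be the function: m : <t,<t,<e,e>>>.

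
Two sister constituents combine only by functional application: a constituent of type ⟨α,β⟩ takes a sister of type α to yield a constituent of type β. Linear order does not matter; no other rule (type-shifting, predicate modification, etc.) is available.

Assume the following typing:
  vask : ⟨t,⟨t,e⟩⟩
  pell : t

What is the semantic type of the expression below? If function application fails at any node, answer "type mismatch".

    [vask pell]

⟨t,e⟩

[vask pell]: vask is ⟨t,⟨t,e⟩⟩, pell is t; result ⟨t,e⟩.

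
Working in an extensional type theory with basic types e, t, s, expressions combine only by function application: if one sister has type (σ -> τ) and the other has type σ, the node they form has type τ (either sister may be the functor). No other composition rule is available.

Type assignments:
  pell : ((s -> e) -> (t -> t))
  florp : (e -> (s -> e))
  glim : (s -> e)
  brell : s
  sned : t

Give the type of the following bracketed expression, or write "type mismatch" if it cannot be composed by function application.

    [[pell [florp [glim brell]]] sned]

[glim brell] — glim of type (s -> e) combines with brell of type s: type e.
[florp [glim brell]] — florp of type (e -> (s -> e)) combines with [glim brell] of type e: type (s -> e).
[pell [florp [glim brell]]] — pell of type ((s -> e) -> (t -> t)) combines with [florp [glim brell]] of type (s -> e): type (t -> t).
[[pell [florp [glim brell]]] sned] — [pell [florp [glim brell]]] of type (t -> t) combines with sned of type t: type t.

t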